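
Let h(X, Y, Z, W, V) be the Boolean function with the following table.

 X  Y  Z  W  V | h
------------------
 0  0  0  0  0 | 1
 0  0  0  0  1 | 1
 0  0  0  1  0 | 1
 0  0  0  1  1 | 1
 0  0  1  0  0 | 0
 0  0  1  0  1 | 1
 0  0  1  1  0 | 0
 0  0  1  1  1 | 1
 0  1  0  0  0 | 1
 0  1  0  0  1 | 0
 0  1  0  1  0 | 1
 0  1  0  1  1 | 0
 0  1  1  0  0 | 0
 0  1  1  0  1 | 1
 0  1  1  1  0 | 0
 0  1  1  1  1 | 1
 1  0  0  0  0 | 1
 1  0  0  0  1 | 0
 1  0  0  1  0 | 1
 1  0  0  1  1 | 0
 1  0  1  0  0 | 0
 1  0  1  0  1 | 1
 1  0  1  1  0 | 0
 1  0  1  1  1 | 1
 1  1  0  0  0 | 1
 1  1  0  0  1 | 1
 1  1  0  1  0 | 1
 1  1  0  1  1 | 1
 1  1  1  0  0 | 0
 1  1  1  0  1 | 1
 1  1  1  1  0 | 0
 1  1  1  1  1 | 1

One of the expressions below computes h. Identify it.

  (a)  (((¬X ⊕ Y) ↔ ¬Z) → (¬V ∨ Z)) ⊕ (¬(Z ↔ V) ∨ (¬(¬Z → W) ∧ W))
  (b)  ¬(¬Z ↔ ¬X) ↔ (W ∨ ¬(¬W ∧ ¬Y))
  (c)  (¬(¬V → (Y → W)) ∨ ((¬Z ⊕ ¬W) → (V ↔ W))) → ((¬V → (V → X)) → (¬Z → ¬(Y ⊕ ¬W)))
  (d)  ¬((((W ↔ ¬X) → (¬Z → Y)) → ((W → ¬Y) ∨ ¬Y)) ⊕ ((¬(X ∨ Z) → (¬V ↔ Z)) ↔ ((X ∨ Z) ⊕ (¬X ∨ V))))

a

(b) disagrees with h on (0,0,0,1,0) (formula → 0, table → 1); rule it out.
(c) disagrees with h on (0,0,0,0,0) (formula → 0, table → 1); rule it out.
(d) disagrees with h on (0,0,0,0,0) (formula → 0, table → 1); rule it out.
That leaves (a). Evaluating it on every row reproduces the table of h exactly.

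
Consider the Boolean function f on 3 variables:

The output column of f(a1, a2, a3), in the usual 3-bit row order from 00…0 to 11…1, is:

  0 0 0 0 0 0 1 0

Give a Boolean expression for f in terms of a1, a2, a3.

f is 1 on exactly one input, (1,1,0), whose minterm is a1·a2·¬a3. So f is just that conjunction.

f(a1, a2, a3) = (a1 AND a2) AND NOT a3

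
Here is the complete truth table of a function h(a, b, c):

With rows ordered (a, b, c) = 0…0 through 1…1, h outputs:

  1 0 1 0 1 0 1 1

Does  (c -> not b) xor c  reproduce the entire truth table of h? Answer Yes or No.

No

Check the formula against h row by row:
  a=0, b=0, c=0: formula gives 1, h = 1 ✓
  a=0, b=0, c=1: formula gives 0, h = 0 ✓
  a=0, b=1, c=0: formula gives 1, h = 1 ✓
  a=0, b=1, c=1: formula gives 1, but h = 0 ✗
Row (0,1,1) is a counterexample, so the formula is not equivalent to h.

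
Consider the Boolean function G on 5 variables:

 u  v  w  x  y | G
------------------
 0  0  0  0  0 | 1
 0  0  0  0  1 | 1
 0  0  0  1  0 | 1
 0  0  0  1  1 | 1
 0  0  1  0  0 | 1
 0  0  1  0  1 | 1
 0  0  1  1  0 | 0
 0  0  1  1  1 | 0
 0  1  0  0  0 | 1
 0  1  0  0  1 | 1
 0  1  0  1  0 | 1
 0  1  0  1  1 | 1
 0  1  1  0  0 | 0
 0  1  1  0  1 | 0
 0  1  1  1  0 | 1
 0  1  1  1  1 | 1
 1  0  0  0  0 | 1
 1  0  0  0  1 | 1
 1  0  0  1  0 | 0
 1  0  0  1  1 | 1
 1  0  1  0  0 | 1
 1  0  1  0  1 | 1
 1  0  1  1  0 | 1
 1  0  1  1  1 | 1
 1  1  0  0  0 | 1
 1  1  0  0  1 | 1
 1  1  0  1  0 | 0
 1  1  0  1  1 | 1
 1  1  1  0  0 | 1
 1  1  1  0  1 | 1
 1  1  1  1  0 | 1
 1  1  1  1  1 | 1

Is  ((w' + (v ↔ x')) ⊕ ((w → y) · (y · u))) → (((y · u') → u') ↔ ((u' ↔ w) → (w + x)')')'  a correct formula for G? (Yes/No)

Yes

Check the formula against G row by row:
  u=0, v=0, w=0, x=0, y=0: formula gives 1, G = 1 ✓
  u=0, v=0, w=0, x=0, y=1: formula gives 1, G = 1 ✓
  u=0, v=0, w=0, x=1, y=0: formula gives 1, G = 1 ✓
  u=0, v=0, w=0, x=1, y=1: formula gives 1, G = 1 ✓
  … (the remaining 28 rows also agree.)
No disagreement on any input; they are logically equivalent.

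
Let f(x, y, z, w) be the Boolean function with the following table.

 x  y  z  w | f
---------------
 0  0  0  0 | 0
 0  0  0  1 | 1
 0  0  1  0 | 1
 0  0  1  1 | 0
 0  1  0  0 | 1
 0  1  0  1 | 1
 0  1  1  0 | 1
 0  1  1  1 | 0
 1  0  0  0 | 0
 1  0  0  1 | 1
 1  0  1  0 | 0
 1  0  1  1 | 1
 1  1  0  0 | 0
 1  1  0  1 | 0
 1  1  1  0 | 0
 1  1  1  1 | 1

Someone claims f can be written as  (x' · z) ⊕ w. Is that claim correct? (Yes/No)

Evaluate (x' · z) ⊕ w on each row and compare to f:
  x=0, y=0, z=0, w=0: formula gives 0, f = 0 ✓
  x=0, y=0, z=0, w=1: formula gives 1, f = 1 ✓
  x=0, y=0, z=1, w=0: formula gives 1, f = 1 ✓
  x=0, y=0, z=1, w=1: formula gives 0, f = 0 ✓
  x=0, y=1, z=0, w=0: formula gives 0, but f = 1 ✗
Since they disagree at (0,1,0,0), the expression is not a correct formula for f.

No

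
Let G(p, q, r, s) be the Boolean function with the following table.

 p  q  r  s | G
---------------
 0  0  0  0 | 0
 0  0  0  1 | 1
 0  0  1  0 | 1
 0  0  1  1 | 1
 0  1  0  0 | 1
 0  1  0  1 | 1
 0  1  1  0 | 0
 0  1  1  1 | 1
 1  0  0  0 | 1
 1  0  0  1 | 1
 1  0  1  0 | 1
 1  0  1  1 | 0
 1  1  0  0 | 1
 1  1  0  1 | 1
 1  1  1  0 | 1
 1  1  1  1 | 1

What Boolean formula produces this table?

There are just 3 zero rows: (0,0,0,0), (0,1,1,0), (1,0,1,1). Their minterms are ¬p·¬q·¬r·¬s, ¬p·q·r·¬s, p·¬q·r·s; the OR of those covers precisely the 0-outputs, and negating it yields G.

G(p, q, r, s) = NOT (((((NOT p AND NOT q) AND NOT r) AND NOT s) OR (((NOT p AND q) AND r) AND NOT s)) OR (((p AND NOT q) AND r) AND s))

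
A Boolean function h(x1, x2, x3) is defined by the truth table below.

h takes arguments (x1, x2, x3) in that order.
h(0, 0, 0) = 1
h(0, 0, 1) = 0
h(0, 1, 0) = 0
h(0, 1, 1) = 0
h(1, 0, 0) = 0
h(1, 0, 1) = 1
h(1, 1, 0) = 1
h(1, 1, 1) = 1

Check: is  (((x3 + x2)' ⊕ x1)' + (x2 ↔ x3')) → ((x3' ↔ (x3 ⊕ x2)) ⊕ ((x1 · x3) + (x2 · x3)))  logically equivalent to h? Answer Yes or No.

No

Test each input against both h and the formula:
  x1=0, x2=0, x3=0: formula gives 1, h = 1 ✓
  x1=0, x2=0, x3=1: formula gives 0, h = 0 ✓
  x1=0, x2=1, x3=0: formula gives 1, but h = 0 ✗
Row (0,1,0) is a counterexample, so the formula is not equivalent to h.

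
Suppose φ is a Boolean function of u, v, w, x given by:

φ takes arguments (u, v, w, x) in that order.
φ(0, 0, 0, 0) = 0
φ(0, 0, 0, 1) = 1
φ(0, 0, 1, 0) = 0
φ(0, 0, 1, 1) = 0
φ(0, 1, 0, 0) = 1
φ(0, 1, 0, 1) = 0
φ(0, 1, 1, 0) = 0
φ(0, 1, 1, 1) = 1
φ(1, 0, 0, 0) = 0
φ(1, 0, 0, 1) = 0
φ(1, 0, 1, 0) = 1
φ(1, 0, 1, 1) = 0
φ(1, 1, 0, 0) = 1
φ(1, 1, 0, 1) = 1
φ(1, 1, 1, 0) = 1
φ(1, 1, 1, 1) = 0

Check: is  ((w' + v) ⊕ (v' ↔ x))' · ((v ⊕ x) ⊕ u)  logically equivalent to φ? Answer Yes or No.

No

Test each input against both φ and the formula:
  u=0, v=0, w=0, x=0: formula gives 0, φ = 0 ✓
  u=0, v=0, w=0, x=1: formula gives 1, φ = 1 ✓
  u=0, v=0, w=1, x=0: formula gives 0, φ = 0 ✓
  u=0, v=0, w=1, x=1: formula gives 0, φ = 0 ✓
  …
  u=0, v=1, w=1, x=0: formula gives 1, but φ = 0 ✗
Row (0,1,1,0) is a counterexample, so the formula is not equivalent to φ.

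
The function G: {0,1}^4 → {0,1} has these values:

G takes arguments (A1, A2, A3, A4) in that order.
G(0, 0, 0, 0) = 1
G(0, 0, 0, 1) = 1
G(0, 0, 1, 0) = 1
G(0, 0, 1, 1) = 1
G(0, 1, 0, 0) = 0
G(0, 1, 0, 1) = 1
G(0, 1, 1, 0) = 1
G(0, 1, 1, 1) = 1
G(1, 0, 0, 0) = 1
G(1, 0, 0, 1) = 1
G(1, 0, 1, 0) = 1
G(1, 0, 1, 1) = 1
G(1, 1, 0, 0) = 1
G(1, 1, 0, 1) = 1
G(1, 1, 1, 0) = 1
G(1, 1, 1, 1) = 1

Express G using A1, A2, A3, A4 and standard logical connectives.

Only row (0,1,0,0) gives 0. So G is 1 everywhere except there — the complement of the minterm ¬A1·A2·¬A3·¬A4.

G(A1, A2, A3, A4) = not (((not A1 and A2) and not A3) and not A4)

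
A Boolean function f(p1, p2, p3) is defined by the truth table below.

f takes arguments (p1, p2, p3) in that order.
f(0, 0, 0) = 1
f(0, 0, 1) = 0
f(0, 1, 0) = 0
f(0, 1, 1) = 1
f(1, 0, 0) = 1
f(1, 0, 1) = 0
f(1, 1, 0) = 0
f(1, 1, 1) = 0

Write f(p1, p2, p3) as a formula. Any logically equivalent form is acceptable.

f(p1, p2, p3) = (((¬p1 ∧ ¬p2) ∧ ¬p3) ∨ ((¬p1 ∧ p2) ∧ p3)) ∨ ((p1 ∧ ¬p2) ∧ ¬p3)

The 1-rows are (0,0,0), (0,1,1), (1,0,0). Each contributes one minterm — ¬p1·¬p2·¬p3; ¬p1·p2·p3; p1·¬p2·¬p3 — and their disjunction is a sum-of-products form of f.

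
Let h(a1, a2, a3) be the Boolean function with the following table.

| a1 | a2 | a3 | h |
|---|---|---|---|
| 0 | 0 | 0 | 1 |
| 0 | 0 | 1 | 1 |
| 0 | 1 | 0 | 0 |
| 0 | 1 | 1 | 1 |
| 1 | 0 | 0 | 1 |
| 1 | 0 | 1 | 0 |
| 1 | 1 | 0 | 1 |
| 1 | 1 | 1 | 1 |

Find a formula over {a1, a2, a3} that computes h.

h is 0 on only 2 rows — (0,1,0), (1,0,1). Writing each as a minterm (¬a1·a2·¬a3, a1·¬a2·a3) and OR-ing them characterizes exactly where h=0, so h is the negation of that disjunction.

h(a1, a2, a3) = not (((not a1 and a2) and not a3) or ((a1 and not a2) and a3))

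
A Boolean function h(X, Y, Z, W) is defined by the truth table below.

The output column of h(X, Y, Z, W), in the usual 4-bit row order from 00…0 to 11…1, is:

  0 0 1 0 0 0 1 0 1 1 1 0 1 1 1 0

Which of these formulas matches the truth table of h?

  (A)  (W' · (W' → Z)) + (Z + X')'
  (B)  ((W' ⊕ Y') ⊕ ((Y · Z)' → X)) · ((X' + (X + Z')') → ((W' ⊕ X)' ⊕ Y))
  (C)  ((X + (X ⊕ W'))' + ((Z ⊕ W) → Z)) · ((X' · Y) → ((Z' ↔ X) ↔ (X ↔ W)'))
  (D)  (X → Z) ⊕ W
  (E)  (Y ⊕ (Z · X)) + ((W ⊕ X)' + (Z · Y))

(B): at (0,0,0,1) it gives 1, but h = 0 — eliminated.
(C): at (0,0,0,0) it gives 1, but h = 0 — eliminated.
(D): at (0,0,0,0) it gives 1, but h = 0 — eliminated.
(E): at (0,0,0,0) it gives 1, but h = 0 — eliminated.
That leaves (A). Evaluating it on every row reproduces the table of h exactly.

A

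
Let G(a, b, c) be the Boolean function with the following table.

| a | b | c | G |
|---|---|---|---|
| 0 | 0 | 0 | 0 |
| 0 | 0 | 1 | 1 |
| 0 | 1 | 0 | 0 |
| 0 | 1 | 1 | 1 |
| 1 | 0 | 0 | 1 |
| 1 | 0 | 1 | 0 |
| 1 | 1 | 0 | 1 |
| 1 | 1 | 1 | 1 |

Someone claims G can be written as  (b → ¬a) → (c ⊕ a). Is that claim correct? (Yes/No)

Yes

Test each input against both G and the formula:
  a=0, b=0, c=0: formula gives 0, G = 0 ✓
  a=0, b=0, c=1: formula gives 1, G = 1 ✓
  a=0, b=1, c=0: formula gives 0, G = 0 ✓
  a=0, b=1, c=1: formula gives 1, G = 1 ✓
  a=1, b=0, c=0: formula gives 1, G = 1 ✓
  … (the remaining 3 rows also agree.)
Every row agrees, so the formula is equivalent.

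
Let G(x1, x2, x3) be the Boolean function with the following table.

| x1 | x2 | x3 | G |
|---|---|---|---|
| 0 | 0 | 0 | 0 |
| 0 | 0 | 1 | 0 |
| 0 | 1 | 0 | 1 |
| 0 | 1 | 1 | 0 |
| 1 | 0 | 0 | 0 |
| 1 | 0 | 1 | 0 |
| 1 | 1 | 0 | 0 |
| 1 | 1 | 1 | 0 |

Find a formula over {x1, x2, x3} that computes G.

G is 1 on exactly one input, (0,1,0), whose minterm is ¬x1·x2·¬x3. So G is just that conjunction.

G(x1, x2, x3) = (¬x1 ∧ x2) ∧ ¬x3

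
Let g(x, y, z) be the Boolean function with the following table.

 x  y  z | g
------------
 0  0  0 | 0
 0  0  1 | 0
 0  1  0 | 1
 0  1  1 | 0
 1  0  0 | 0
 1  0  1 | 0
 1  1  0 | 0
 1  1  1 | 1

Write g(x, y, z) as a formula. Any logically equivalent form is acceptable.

The 1-rows are (0,1,0), (1,1,1). Each contributes one minterm — ¬x·y·¬z; x·y·z — and their disjunction is a sum-of-products form of g.

g(x, y, z) = ((NOT x AND y) AND NOT z) OR ((x AND y) AND z)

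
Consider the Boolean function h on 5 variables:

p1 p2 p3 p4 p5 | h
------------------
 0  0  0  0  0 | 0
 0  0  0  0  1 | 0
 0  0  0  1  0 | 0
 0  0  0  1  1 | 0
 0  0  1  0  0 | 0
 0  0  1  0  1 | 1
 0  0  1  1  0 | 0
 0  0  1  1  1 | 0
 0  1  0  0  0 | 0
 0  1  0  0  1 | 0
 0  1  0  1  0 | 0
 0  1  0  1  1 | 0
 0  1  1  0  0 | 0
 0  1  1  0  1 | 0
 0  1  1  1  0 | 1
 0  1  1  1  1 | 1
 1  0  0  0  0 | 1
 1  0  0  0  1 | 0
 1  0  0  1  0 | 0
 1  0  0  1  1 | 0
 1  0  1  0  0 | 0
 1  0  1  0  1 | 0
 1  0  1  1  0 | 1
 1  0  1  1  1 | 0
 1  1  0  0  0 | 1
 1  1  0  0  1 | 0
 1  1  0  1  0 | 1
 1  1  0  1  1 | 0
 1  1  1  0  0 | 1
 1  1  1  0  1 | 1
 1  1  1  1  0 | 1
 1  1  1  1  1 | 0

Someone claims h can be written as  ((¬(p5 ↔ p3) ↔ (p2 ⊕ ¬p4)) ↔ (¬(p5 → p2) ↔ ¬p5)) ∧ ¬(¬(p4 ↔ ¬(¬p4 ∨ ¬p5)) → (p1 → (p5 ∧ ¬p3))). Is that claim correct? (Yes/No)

Test each input against both h and the formula:
  p1=0, p2=0, p3=0, p4=0, p5=0: formula gives 0, h = 0 ✓
  p1=0, p2=0, p3=0, p4=0, p5=1: formula gives 0, h = 0 ✓
  p1=0, p2=0, p3=0, p4=1, p5=0: formula gives 0, h = 0 ✓
  p1=0, p2=0, p3=0, p4=1, p5=1: formula gives 0, h = 0 ✓
  …
  p1=0, p2=0, p3=1, p4=0, p5=1: formula gives 0, but h = 1 ✗
Since they disagree at (0,0,1,0,1), the expression is not a correct formula for h.

No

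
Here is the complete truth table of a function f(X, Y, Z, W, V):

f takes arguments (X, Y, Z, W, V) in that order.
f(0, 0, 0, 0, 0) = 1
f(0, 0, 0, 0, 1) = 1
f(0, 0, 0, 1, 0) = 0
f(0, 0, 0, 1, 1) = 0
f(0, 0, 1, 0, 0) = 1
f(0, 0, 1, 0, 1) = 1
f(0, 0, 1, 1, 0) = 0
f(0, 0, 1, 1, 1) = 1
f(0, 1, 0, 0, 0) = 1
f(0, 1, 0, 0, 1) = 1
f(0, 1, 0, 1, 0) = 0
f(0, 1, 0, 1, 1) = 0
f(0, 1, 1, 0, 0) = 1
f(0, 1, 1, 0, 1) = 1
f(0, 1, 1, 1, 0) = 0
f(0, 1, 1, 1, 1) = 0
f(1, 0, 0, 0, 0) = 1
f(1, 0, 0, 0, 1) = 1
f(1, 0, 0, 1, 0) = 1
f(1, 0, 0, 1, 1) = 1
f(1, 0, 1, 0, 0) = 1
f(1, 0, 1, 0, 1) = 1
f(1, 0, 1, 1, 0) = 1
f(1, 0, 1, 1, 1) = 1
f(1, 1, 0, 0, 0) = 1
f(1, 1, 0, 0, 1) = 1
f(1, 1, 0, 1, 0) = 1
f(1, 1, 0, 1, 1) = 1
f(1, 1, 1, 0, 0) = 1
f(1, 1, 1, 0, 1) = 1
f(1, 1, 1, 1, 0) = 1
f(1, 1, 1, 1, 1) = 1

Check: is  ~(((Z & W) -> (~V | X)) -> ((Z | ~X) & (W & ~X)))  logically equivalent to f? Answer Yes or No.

No

Test each input against both f and the formula:
  X=0, Y=0, Z=0, W=0, V=0: formula gives 1, f = 1 ✓
  X=0, Y=0, Z=0, W=0, V=1: formula gives 1, f = 1 ✓
  X=0, Y=0, Z=0, W=1, V=0: formula gives 0, f = 0 ✓
  X=0, Y=0, Z=0, W=1, V=1: formula gives 0, f = 0 ✓
  …
  X=0, Y=0, Z=1, W=1, V=1: formula gives 0, but f = 1 ✗
Row (0,0,1,1,1) is a counterexample, so the formula is not equivalent to f.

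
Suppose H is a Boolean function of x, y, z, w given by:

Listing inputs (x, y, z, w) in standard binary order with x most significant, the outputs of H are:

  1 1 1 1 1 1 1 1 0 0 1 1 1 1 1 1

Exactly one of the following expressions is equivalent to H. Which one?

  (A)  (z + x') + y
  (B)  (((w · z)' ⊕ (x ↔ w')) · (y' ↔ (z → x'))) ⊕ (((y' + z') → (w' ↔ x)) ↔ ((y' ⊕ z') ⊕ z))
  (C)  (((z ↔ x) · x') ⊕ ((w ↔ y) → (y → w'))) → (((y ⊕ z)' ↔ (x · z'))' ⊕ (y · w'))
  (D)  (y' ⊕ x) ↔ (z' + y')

(B): at (0,0,0,0) it gives 0, but H = 1 — eliminated.
(C): at (0,0,1,0) it gives 0, but H = 1 — eliminated.
(D): at (0,1,0,0) it gives 0, but H = 1 — eliminated.
Only (A) survives; checking it on all 16 rows confirms it matches H.

A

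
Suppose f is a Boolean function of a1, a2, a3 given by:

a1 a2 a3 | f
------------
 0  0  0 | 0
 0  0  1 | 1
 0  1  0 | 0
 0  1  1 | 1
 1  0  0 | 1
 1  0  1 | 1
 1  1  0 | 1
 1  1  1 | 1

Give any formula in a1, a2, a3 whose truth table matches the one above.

f(a1, a2, a3) = ¬(((¬a1 ∧ ¬a2) ∧ ¬a3) ∨ ((¬a1 ∧ a2) ∧ ¬a3))

f is 0 on only 2 rows — (0,0,0), (0,1,0). Writing each as a minterm (¬a1·¬a2·¬a3, ¬a1·a2·¬a3) and OR-ing them characterizes exactly where f=0, so f is the negation of that disjunction.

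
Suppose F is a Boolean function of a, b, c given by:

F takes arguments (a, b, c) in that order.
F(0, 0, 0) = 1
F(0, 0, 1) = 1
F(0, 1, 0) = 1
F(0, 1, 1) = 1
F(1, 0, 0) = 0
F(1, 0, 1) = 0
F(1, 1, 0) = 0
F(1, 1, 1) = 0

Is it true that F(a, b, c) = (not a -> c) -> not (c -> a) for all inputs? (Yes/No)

Yes

Test each input against both F and the formula:
  a=0, b=0, c=0: formula gives 1, F = 1 ✓
  a=0, b=0, c=1: formula gives 1, F = 1 ✓
  a=0, b=1, c=0: formula gives 1, F = 1 ✓
  a=0, b=1, c=1: formula gives 1, F = 1 ✓
  a=1, b=0, c=0: formula gives 0, F = 0 ✓
  …and likewise for the remaining 3 rows.
No disagreement on any input; they are logically equivalent.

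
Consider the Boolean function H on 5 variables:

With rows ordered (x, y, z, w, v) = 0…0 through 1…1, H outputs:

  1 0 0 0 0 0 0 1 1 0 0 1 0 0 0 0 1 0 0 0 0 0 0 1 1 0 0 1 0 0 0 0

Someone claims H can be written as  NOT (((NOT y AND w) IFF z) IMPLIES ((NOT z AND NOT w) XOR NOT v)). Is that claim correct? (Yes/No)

Test each input against both H and the formula:
  x=0, y=0, z=0, w=0, v=0: formula gives 1, H = 1 ✓
  x=0, y=0, z=0, w=0, v=1: formula gives 0, H = 0 ✓
  x=0, y=0, z=0, w=1, v=0: formula gives 0, H = 0 ✓
  x=0, y=0, z=0, w=1, v=1: formula gives 0, H = 0 ✓
  …and likewise for the remaining 28 rows.
All 32 rows match — the expression computes H exactly.

Yes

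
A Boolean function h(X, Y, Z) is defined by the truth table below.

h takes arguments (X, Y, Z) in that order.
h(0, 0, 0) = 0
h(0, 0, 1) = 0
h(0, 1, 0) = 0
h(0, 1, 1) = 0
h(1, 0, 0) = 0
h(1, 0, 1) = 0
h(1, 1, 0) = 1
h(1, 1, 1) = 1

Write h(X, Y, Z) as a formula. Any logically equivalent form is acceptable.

h(X, Y, Z) = ((X & Y) & ~Z) | ((X & Y) & Z)

h=1 on 2 inputs: (1,1,0), (1,1,1). Reading each as a conjunction of literals (X·Y·¬Z, X·Y·Z) and taking the OR gives the canonical DNF.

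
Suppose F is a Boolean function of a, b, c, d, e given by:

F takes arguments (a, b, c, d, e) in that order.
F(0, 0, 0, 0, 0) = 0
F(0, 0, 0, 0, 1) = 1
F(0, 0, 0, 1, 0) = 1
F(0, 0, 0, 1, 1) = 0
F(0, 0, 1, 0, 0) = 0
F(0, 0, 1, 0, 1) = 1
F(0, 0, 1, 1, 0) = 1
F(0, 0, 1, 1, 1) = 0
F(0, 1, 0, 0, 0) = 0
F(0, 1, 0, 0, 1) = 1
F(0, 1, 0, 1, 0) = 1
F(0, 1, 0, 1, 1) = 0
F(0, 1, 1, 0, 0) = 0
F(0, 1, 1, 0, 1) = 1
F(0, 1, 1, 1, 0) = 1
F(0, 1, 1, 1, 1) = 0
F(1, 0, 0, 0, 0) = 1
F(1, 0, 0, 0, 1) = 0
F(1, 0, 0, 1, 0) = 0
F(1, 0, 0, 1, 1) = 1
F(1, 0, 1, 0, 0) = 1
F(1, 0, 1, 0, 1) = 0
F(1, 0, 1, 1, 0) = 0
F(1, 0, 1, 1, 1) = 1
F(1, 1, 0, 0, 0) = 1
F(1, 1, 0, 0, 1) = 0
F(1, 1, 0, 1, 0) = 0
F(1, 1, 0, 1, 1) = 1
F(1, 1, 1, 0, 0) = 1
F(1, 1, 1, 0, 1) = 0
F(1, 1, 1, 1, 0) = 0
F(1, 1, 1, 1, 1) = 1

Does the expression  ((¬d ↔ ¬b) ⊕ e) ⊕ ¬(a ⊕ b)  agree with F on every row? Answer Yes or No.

Check the formula against F row by row:
  a=0, b=0, c=0, d=0, e=0: formula gives 0, F = 0 ✓
  a=0, b=0, c=0, d=0, e=1: formula gives 1, F = 1 ✓
  a=0, b=0, c=0, d=1, e=0: formula gives 1, F = 1 ✓
  a=0, b=0, c=0, d=1, e=1: formula gives 0, F = 0 ✓
  … (the remaining 28 rows also agree.)
No disagreement on any input; they are logically equivalent.

Yes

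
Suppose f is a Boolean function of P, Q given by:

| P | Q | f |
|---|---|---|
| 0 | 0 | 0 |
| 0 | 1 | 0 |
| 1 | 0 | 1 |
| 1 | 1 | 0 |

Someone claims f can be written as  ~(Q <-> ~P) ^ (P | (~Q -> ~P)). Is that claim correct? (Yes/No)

No

Test each input against both f and the formula:
  P=0, Q=0: formula gives 0, f = 0 ✓
  P=0, Q=1: formula gives 1, but f = 0 ✗
A single disagreement suffices: at (0,1) they differ, so the formula does not compute f.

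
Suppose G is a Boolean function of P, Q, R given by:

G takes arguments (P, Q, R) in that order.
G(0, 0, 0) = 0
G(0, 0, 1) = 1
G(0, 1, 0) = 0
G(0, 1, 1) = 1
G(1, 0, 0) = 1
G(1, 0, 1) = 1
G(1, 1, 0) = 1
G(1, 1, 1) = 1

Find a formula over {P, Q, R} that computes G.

G(P, Q, R) = ~(((~P & ~Q) & ~R) | ((~P & Q) & ~R))

The 0-rows are (0,0,0), (0,1,0). Take each as a conjunction (¬P·¬Q·¬R, ¬P·Q·¬R), form their disjunction, and complement — that gives a formula that is 1 everywhere G is.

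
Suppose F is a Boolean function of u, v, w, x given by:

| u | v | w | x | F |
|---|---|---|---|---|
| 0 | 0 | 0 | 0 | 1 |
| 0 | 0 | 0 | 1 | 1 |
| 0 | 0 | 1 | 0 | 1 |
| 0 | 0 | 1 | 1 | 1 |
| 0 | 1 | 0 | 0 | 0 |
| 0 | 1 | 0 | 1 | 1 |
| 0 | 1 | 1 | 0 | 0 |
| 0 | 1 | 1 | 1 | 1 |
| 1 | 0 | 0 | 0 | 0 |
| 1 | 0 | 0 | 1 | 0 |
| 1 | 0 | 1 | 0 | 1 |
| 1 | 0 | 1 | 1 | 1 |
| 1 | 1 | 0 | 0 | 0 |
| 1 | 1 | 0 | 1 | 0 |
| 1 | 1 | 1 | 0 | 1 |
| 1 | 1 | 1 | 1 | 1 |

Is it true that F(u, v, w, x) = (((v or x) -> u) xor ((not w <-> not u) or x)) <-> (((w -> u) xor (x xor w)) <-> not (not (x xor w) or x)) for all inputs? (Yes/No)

Evaluate (((v or x) -> u) xor ((not w <-> not u) or x)) <-> (((w -> u) xor (x xor w)) <-> not (not (x xor w) or x)) on each row and compare to F:
  u=0, v=0, w=0, x=0: formula gives 1, F = 1 ✓
  u=0, v=0, w=0, x=1: formula gives 1, F = 1 ✓
  u=0, v=0, w=1, x=0: formula gives 1, F = 1 ✓
  u=0, v=0, w=1, x=1: formula gives 1, F = 1 ✓
  …and likewise for the remaining 12 rows.
All 16 rows match — the expression computes F exactly.

Yes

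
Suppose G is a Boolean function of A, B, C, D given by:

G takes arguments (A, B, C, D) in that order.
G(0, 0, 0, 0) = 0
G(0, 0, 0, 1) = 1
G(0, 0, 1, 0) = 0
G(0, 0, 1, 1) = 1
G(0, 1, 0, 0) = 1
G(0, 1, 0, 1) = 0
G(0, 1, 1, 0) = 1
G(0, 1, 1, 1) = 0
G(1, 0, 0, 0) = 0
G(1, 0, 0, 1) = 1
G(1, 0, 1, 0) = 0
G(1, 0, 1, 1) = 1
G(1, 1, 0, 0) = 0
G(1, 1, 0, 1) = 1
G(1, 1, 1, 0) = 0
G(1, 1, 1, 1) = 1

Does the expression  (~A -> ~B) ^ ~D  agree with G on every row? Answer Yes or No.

Test each input against both G and the formula:
  A=0, B=0, C=0, D=0: formula gives 0, G = 0 ✓
  A=0, B=0, C=0, D=1: formula gives 1, G = 1 ✓
  A=0, B=0, C=1, D=0: formula gives 0, G = 0 ✓
  A=0, B=0, C=1, D=1: formula gives 1, G = 1 ✓
  …and likewise for the remaining 12 rows.
No disagreement on any input; they are logically equivalent.

Yes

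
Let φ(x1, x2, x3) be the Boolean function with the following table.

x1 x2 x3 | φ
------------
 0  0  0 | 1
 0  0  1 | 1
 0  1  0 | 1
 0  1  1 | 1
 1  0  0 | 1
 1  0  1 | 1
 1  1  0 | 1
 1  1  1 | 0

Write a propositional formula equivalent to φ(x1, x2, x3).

Only row (1,1,1) gives 0. So φ is 1 everywhere except there — the complement of the minterm x1·x2·x3.

φ(x1, x2, x3) = not ((x1 and x2) and x3)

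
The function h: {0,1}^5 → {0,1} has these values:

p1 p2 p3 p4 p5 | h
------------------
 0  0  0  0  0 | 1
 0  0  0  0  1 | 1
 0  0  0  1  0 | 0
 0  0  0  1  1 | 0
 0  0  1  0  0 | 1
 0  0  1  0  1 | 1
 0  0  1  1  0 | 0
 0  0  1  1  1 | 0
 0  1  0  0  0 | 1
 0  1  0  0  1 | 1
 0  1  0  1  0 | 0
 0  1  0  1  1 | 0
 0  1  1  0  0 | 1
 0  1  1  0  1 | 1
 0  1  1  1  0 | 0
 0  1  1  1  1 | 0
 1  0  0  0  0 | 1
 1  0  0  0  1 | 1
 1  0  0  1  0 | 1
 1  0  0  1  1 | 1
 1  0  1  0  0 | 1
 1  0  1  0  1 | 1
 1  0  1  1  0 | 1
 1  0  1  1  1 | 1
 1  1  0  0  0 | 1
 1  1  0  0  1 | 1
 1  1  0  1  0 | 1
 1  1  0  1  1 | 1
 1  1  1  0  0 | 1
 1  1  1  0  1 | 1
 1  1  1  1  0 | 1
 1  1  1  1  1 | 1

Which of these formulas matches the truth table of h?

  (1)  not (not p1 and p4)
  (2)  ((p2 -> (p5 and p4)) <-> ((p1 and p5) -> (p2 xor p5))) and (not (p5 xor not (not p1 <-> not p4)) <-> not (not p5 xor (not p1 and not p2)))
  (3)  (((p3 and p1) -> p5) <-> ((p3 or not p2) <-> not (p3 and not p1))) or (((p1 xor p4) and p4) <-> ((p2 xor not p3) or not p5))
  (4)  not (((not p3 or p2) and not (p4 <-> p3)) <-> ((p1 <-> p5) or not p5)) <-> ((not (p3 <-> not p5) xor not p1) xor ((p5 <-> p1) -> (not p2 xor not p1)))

(2) disagrees with h on (0,1,0,0,0) (formula → 0, table → 1); rule it out.
(3) disagrees with h on (0,0,0,1,0) (formula → 1, table → 0); rule it out.
(4) disagrees with h on (0,0,0,0,0) (formula → 0, table → 1); rule it out.
Only (1) survives; checking it on all 32 rows confirms it matches h.

1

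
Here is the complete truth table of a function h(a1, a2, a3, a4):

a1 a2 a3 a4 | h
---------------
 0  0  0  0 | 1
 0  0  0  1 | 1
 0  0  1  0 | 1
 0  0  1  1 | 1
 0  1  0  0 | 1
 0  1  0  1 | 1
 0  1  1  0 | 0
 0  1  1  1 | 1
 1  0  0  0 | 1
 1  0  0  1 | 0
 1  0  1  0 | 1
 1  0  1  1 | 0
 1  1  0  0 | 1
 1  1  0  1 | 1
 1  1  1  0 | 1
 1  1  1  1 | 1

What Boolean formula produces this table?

h(a1, a2, a3, a4) = ~(((((~a1 & a2) & a3) & ~a4) | (((a1 & ~a2) & ~a3) & a4)) | (((a1 & ~a2) & a3) & a4))

The 0-rows are (0,1,1,0), (1,0,0,1), (1,0,1,1). Take each as a conjunction (¬a1·a2·a3·¬a4, a1·¬a2·¬a3·a4, a1·¬a2·a3·a4), form their disjunction, and complement — that gives a formula that is 1 everywhere h is.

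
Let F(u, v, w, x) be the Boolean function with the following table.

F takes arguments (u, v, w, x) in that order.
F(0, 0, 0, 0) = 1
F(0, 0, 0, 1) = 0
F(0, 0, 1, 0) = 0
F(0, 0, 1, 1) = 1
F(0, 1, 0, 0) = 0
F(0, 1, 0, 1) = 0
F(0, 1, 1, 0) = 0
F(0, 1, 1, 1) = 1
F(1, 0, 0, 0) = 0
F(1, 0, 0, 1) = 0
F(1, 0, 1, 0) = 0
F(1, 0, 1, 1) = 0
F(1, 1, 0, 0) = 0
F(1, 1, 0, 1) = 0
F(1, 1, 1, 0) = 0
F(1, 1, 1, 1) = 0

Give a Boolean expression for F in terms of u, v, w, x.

F(u, v, w, x) = ((((NOT u AND NOT v) AND NOT w) AND NOT x) OR (((NOT u AND NOT v) AND w) AND x)) OR (((NOT u AND v) AND w) AND x)

Collect the rows where F=1 — (0,0,0,0), (0,0,1,1), (0,1,1,1) — and write one minterm per row: ¬u·¬v·¬w·¬x, ¬u·¬v·w·x, ¬u·v·w·x. Their union (logical OR) reproduces the table exactly.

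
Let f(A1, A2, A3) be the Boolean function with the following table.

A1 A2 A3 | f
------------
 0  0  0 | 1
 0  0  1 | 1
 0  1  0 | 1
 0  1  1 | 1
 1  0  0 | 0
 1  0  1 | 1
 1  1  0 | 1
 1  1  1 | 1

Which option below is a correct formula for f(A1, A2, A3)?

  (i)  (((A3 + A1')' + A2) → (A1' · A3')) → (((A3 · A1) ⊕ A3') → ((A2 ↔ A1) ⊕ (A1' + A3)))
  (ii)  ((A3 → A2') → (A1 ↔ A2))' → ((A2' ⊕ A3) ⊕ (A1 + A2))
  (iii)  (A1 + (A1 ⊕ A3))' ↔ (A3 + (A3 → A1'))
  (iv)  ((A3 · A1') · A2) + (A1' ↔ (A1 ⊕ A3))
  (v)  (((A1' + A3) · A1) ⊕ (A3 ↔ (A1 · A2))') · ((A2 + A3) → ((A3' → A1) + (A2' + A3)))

ii

(i) disagrees with f on (0,0,0) (formula → 0, table → 1); rule it out.
(iii) disagrees with f on (0,0,1) (formula → 0, table → 1); rule it out.
(iv) disagrees with f on (0,0,0) (formula → 0, table → 1); rule it out.
(v) disagrees with f on (0,0,0) (formula → 0, table → 1); rule it out.
(ii) is the remaining candidate, and it agrees with f on all 8 inputs.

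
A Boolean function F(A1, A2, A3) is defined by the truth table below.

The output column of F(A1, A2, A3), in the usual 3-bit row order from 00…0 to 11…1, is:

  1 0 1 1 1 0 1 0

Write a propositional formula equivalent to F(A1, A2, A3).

F(A1, A2, A3) = not ((((not A1 and not A2) and A3) or ((A1 and not A2) and A3)) or ((A1 and A2) and A3))

There are just 3 zero rows: (0,0,1), (1,0,1), (1,1,1). Their minterms are ¬A1·¬A2·A3, A1·¬A2·A3, A1·A2·A3; the OR of those covers precisely the 0-outputs, and negating it yields F.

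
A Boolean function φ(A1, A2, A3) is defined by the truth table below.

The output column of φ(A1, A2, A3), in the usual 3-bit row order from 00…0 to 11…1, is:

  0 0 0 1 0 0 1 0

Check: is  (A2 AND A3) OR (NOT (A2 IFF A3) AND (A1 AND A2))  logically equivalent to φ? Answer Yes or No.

No

Evaluate (A2 AND A3) OR (NOT (A2 IFF A3) AND (A1 AND A2)) on each row and compare to φ:
  A1=0, A2=0, A3=0: formula gives 0, φ = 0 ✓
  A1=0, A2=0, A3=1: formula gives 0, φ = 0 ✓
  A1=0, A2=1, A3=0: formula gives 0, φ = 0 ✓
  A1=0, A2=1, A3=1: formula gives 1, φ = 1 ✓
  A1=1, A2=0, A3=0: formula gives 0, φ = 0 ✓
  …
  A1=1, A2=1, A3=1: formula gives 1, but φ = 0 ✗
Since they disagree at (1,1,1), the expression is not a correct formula for φ.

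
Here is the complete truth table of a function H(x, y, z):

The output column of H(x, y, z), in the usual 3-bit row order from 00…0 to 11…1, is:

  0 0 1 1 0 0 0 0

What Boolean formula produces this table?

H(x, y, z) = ((~x & y) & ~z) | ((~x & y) & z)

H=1 on 2 inputs: (0,1,0), (0,1,1). Reading each as a conjunction of literals (¬x·y·¬z, ¬x·y·z) and taking the OR gives the canonical DNF.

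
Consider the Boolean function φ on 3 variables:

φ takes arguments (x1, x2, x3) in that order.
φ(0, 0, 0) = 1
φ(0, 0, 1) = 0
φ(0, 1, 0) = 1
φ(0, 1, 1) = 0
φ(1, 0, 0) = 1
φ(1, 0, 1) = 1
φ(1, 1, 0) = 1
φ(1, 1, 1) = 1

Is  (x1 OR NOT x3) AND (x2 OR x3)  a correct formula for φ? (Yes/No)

No

Test each input against both φ and the formula:
  x1=0, x2=0, x3=0: formula gives 0, but φ = 1 ✗
Row (0,0,0) is a counterexample, so the formula is not equivalent to φ.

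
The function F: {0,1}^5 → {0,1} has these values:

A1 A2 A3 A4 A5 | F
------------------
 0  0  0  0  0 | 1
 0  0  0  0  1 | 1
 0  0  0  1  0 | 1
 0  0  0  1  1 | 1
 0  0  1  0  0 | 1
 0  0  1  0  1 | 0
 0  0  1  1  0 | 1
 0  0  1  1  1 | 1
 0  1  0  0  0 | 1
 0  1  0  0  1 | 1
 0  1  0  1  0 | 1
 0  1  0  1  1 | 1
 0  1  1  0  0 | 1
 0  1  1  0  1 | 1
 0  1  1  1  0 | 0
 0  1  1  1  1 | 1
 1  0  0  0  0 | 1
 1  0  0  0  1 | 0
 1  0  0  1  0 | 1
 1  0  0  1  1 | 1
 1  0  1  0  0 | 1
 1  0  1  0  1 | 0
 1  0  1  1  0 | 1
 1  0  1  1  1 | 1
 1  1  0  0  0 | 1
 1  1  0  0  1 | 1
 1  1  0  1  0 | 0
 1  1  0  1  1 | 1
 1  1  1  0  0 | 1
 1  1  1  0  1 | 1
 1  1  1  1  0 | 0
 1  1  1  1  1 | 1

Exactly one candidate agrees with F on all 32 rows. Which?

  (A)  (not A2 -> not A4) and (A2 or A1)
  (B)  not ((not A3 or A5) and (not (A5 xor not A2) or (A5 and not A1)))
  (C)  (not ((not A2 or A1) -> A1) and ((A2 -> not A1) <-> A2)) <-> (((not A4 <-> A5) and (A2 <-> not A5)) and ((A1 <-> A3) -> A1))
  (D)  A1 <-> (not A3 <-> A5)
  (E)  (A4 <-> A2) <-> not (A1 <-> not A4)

C

(A): at (0,0,0,0,0) it gives 0, but F = 1 — eliminated.
(B): at (0,0,0,0,1) it gives 0, but F = 1 — eliminated.
(D): at (0,0,0,0,1) it gives 0, but F = 1 — eliminated.
(E): at (0,0,1,0,1) it gives 1, but F = 0 — eliminated.
(C) is the remaining candidate, and it agrees with F on all 32 inputs.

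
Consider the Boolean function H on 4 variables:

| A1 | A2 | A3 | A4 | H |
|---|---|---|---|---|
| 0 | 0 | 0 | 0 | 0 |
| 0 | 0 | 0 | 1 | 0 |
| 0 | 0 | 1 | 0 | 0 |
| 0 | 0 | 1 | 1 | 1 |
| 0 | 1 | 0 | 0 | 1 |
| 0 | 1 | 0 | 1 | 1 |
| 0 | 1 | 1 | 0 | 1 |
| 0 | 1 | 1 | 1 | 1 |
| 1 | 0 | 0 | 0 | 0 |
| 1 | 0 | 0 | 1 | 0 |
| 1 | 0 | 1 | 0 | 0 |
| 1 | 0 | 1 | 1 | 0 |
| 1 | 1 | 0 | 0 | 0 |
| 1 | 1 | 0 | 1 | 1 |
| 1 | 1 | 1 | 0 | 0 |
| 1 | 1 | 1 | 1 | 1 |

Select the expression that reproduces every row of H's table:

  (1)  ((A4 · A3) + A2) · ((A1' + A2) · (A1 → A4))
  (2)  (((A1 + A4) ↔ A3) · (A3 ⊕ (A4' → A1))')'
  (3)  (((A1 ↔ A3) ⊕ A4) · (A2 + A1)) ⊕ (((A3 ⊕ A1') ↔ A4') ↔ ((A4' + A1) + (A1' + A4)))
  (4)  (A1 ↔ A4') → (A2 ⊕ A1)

1

(2) disagrees with H on (0,0,0,1) (formula → 1, table → 0); rule it out.
(3) disagrees with H on (0,0,0,0) (formula → 1, table → 0); rule it out.
(4) disagrees with H on (0,0,0,0) (formula → 1, table → 0); rule it out.
(1) is the remaining candidate, and it agrees with H on all 16 inputs.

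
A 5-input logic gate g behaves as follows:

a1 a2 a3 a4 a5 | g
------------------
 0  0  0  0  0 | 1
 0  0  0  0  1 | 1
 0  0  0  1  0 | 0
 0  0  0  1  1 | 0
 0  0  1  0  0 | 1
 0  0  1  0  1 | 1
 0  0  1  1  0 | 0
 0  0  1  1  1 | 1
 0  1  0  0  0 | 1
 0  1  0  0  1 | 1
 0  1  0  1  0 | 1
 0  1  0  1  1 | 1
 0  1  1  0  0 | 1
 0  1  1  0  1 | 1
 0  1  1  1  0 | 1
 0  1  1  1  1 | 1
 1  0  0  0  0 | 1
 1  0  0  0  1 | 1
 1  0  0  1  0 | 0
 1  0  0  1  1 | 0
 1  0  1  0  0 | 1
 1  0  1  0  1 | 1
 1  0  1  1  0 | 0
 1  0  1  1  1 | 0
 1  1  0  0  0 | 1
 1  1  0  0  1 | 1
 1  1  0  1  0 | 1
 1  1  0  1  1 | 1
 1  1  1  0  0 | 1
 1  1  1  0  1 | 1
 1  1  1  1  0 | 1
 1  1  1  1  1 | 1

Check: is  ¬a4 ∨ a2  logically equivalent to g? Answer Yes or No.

Evaluate ¬a4 ∨ a2 on each row and compare to g:
  a1=0, a2=0, a3=0, a4=0, a5=0: formula gives 1, g = 1 ✓
  a1=0, a2=0, a3=0, a4=0, a5=1: formula gives 1, g = 1 ✓
  a1=0, a2=0, a3=0, a4=1, a5=0: formula gives 0, g = 0 ✓
  a1=0, a2=0, a3=0, a4=1, a5=1: formula gives 0, g = 0 ✓
  …
  a1=0, a2=0, a3=1, a4=1, a5=1: formula gives 0, but g = 1 ✗
A single disagreement suffices: at (0,0,1,1,1) they differ, so the formula does not compute g.

No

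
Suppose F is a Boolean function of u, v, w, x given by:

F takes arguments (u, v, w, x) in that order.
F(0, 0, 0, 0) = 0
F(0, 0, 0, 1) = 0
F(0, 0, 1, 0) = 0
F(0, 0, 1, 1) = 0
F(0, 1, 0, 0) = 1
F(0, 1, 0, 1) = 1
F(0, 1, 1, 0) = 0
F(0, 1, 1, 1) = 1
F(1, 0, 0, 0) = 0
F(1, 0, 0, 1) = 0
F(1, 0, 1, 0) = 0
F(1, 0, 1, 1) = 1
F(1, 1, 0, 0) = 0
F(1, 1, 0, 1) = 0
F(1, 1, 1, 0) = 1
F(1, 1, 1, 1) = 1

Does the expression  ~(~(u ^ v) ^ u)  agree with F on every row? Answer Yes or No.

Test each input against both F and the formula:
  u=0, v=0, w=0, x=0: formula gives 0, F = 0 ✓
  u=0, v=0, w=0, x=1: formula gives 0, F = 0 ✓
  u=0, v=0, w=1, x=0: formula gives 0, F = 0 ✓
  u=0, v=0, w=1, x=1: formula gives 0, F = 0 ✓
  …
  u=0, v=1, w=1, x=0: formula gives 1, but F = 0 ✗
Row (0,1,1,0) is a counterexample, so the formula is not equivalent to F.

No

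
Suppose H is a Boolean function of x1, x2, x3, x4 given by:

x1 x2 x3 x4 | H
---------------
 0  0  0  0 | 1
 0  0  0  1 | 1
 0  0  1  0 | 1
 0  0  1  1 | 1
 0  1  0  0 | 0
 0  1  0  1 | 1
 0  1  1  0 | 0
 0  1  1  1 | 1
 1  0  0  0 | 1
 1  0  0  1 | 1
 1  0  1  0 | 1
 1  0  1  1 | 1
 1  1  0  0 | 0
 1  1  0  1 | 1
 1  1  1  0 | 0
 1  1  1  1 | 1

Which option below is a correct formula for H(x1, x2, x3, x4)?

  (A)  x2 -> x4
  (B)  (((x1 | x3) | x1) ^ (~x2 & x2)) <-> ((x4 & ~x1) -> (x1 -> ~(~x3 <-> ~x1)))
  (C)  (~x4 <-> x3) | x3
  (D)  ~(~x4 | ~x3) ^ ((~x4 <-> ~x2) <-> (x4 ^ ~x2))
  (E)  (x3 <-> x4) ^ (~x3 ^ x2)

A

(B) disagrees with H on (0,0,0,0) (formula → 0, table → 1); rule it out.
(C) disagrees with H on (0,0,0,0) (formula → 0, table → 1); rule it out.
(D) disagrees with H on (0,0,1,1) (formula → 0, table → 1); rule it out.
(E) disagrees with H on (0,0,0,0) (formula → 0, table → 1); rule it out.
That leaves (A). Evaluating it on every row reproduces the table of H exactly.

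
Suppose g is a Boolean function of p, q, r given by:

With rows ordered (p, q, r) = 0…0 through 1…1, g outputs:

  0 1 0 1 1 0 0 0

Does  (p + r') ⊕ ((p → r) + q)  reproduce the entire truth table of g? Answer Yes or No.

Yes

Check the formula against g row by row:
  p=0, q=0, r=0: formula gives 0, g = 0 ✓
  p=0, q=0, r=1: formula gives 1, g = 1 ✓
  p=0, q=1, r=0: formula gives 0, g = 0 ✓
  p=0, q=1, r=1: formula gives 1, g = 1 ✓
  p=1, q=0, r=0: formula gives 1, g = 1 ✓
  …and likewise for the remaining 3 rows.
Every row agrees, so the formula is equivalent.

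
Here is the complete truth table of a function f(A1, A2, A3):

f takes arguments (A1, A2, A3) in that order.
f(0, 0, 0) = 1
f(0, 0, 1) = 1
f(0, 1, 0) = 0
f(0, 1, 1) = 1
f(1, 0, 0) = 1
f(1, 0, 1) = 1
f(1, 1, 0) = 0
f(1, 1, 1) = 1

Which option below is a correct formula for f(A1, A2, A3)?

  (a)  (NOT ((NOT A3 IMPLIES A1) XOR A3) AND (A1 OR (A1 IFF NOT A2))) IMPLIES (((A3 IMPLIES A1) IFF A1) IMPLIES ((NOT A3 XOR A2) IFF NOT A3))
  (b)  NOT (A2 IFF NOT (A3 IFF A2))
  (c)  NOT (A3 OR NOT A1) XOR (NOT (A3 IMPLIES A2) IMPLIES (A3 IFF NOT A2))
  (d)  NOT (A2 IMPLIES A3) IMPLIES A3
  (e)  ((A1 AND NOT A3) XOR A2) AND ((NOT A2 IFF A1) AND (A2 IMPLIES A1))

d

(a) fails at (0,1,0): the formula yields 1, f is 0.
(b) fails at (0,0,0): the formula yields 0, f is 1.
(c) fails at (0,1,0): the formula yields 1, f is 0.
(e) fails at (0,0,0): the formula yields 0, f is 1.
Only (d) survives; checking it on all 8 rows confirms it matches f.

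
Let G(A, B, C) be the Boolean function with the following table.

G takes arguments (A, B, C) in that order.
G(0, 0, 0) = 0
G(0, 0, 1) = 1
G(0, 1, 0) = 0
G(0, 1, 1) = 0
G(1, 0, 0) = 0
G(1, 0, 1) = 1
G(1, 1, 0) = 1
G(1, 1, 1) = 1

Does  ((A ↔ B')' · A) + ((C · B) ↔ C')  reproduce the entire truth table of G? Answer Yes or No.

Evaluate ((A ↔ B')' · A) + ((C · B) ↔ C') on each row and compare to G:
  A=0, B=0, C=0: formula gives 0, G = 0 ✓
  A=0, B=0, C=1: formula gives 1, G = 1 ✓
  A=0, B=1, C=0: formula gives 0, G = 0 ✓
  A=0, B=1, C=1: formula gives 0, G = 0 ✓
  A=1, B=0, C=0: formula gives 0, G = 0 ✓
  … (the remaining 3 rows also agree.)
No disagreement on any input; they are logically equivalent.

Yes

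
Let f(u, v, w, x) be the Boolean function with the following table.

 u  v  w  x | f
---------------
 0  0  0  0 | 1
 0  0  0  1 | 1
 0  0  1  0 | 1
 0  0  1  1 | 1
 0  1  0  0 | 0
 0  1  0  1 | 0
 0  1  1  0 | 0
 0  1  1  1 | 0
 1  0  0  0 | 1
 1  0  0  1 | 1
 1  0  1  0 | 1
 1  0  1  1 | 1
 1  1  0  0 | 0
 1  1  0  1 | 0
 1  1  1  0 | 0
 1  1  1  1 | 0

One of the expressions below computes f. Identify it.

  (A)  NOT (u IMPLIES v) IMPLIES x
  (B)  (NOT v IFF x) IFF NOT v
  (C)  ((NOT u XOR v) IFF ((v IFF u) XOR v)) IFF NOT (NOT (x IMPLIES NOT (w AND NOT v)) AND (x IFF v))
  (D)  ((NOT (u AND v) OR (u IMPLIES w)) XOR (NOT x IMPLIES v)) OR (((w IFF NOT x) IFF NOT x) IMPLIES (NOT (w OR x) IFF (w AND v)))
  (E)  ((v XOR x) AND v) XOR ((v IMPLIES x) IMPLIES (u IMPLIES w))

(A): at (0,1,0,0) it gives 1, but f = 0 — eliminated.
(B): at (0,0,0,0) it gives 0, but f = 1 — eliminated.
(D): at (0,1,0,0) it gives 1, but f = 0 — eliminated.
(E): at (0,1,0,1) it gives 1, but f = 0 — eliminated.
Only (C) survives; checking it on all 16 rows confirms it matches f.

C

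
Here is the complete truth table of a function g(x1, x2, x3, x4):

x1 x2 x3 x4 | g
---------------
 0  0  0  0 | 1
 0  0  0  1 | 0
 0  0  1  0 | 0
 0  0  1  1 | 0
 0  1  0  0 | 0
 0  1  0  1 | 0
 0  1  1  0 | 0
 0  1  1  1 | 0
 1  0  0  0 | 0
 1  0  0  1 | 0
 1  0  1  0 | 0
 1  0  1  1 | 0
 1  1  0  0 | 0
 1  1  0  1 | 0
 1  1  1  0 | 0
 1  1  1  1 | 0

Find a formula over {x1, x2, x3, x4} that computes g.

g(x1, x2, x3, x4) = (((x1 + x2) + x3) + x4)'

The output is 1 only when every input is 0 — NOR of all inputs.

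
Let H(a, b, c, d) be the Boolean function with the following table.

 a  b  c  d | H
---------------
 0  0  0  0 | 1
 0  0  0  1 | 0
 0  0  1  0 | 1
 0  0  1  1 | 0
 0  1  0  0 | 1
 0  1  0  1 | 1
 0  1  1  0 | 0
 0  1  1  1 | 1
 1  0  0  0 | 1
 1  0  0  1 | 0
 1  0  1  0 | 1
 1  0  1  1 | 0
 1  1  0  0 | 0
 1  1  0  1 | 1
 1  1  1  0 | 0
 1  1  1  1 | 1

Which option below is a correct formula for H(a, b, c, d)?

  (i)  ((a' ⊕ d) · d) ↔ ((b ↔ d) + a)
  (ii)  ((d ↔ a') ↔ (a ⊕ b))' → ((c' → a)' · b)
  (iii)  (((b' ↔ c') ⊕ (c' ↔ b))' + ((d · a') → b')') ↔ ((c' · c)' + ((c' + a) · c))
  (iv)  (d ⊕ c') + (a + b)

(i) fails at (0,0,0,0): the formula yields 0, H is 1.
(iii) fails at (0,0,0,0): the formula yields 0, H is 1.
(iv) fails at (0,0,1,0): the formula yields 0, H is 1.
Only (ii) survives; checking it on all 16 rows confirms it matches H.

ii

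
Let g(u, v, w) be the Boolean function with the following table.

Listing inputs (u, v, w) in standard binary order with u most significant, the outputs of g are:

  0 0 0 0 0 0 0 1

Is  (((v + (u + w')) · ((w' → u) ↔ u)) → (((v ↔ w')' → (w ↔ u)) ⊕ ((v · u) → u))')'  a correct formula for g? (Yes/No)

Check the formula against g row by row:
  u=0, v=0, w=0: formula gives 0, g = 0 ✓
  u=0, v=0, w=1: formula gives 0, g = 0 ✓
  u=0, v=1, w=0: formula gives 0, g = 0 ✓
  u=0, v=1, w=1: formula gives 0, g = 0 ✓
  u=1, v=0, w=0: formula gives 1, but g = 0 ✗
Since they disagree at (1,0,0), the expression is not a correct formula for g.

No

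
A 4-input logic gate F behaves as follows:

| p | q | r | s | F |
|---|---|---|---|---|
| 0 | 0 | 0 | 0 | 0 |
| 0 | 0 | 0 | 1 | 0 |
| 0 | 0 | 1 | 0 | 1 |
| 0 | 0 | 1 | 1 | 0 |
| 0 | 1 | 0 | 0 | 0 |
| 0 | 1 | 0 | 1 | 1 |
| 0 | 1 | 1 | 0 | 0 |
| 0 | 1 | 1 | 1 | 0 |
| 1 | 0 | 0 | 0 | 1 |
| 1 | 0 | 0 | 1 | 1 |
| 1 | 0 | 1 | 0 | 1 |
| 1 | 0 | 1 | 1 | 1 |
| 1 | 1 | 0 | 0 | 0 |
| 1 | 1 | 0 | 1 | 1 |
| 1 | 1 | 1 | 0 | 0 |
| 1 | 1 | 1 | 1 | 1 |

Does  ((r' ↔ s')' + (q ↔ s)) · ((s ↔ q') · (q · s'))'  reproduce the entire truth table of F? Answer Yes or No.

Evaluate ((r' ↔ s')' + (q ↔ s)) · ((s ↔ q') · (q · s'))' on each row and compare to F:
  p=0, q=0, r=0, s=0: formula gives 1, but F = 0 ✗
Row (0,0,0,0) is a counterexample, so the formula is not equivalent to F.

No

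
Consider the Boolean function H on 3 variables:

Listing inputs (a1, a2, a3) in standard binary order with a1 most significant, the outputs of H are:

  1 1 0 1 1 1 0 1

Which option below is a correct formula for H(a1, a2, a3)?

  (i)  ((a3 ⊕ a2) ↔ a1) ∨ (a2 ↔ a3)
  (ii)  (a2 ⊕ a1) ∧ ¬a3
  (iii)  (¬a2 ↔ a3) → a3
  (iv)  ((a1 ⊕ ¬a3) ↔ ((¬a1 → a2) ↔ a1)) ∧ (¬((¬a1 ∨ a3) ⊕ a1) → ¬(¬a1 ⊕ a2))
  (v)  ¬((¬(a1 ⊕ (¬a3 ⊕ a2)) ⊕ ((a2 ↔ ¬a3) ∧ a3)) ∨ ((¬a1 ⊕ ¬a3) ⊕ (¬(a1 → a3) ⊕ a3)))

iii

(i) disagrees with H on (0,0,1) (formula → 0, table → 1); rule it out.
(ii) disagrees with H on (0,0,0) (formula → 0, table → 1); rule it out.
(iv) disagrees with H on (0,0,1) (formula → 0, table → 1); rule it out.
(v) disagrees with H on (1,0,0) (formula → 0, table → 1); rule it out.
Only (iii) survives; checking it on all 8 rows confirms it matches H.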